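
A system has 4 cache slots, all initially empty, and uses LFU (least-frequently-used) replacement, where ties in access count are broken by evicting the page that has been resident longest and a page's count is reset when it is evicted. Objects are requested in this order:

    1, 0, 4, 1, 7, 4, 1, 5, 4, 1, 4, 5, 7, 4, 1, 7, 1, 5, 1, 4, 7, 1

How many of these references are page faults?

5

1 -> miss, frames {1}
0 -> miss, frames {1,0}
4 -> miss, frames {1,0,4}
1 -> hit
7 -> miss, frames {1,0,4,7}
4 -> hit
1 -> hit
5 -> miss, evict 0, frames {1,4,7,5}
4 -> hit
1 -> hit
4 -> hit
5 -> hit
7 -> hit
4 -> hit
1 -> hit
7 -> hit
1 -> hit
5 -> hit
1 -> hit
4 -> hit
7 -> hit
1 -> hit
Page faults: 5.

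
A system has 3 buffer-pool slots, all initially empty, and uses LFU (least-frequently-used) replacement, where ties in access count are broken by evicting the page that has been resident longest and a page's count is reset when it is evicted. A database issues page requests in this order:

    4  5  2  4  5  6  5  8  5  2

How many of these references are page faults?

4: miss, frames {4}
5: miss, frames {4,5}
2: miss, frames {4,5,2}
4: hit
5: hit
6: miss, evict 2, frames {4,5,6}
5: hit
8: miss, evict 6, frames {4,5,8}
5: hit
2: miss, evict 8, frames {4,5,2}
Page faults: 6.

6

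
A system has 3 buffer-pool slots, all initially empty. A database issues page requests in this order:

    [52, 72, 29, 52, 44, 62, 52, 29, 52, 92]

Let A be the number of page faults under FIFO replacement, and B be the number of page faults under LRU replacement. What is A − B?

Under FIFO: F F F . F F F F . F → 8 faults.
Under LRU: F F F . F F . F . F → 7 faults.
A − B = 8 − 7 = 1.

1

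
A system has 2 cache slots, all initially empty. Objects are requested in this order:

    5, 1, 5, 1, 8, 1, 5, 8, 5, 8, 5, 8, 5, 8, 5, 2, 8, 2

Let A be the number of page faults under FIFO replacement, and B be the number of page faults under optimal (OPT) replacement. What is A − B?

1

Under FIFO: F F . . F . F . . . . . . . . F F . → 6 faults.
Under OPT: F F . . F . F . . . . . . . . F . . → 5 faults.
A − B = 6 − 5 = 1.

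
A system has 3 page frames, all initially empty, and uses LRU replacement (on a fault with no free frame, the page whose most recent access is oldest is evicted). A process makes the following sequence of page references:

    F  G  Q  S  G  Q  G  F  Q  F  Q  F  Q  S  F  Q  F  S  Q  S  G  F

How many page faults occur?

F: miss, frames [F]
G: miss, frames [F, G]
Q: miss, frames [F, G, Q]
S: miss, evict F, frames [G, Q, S]
G: hit
Q: hit
G: hit
F: miss, evict S, frames [Q, G, F]
Q: hit
F: hit
Q: hit
F: hit
Q: hit
S: miss, evict G, frames [F, Q, S]
F: hit
Q: hit
F: hit
S: hit
Q: hit
S: hit
G: miss, evict F, frames [Q, S, G]
F: miss, evict Q, frames [S, G, F]
Page faults: 8.

8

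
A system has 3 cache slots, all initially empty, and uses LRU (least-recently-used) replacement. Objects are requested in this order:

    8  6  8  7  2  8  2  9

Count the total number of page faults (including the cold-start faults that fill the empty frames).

5

8: fault, frames [8]
6: fault, frames [8, 6]
8: hit
7: fault, frames [6, 8, 7]
2: fault, evict 6, frames [8, 7, 2]
8: hit
2: hit
9: fault, evict 7, frames [8, 2, 9]
Page faults: 5.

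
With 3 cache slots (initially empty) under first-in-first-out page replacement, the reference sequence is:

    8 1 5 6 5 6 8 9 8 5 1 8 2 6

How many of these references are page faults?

8: miss, frames (8)
1: miss, frames (8 1)
5: miss, frames (8 1 5)
6: miss, evict 8, frames (1 5 6)
5: hit
6: hit
8: miss, evict 1, frames (5 6 8)
9: miss, evict 5, frames (6 8 9)
8: hit
5: miss, evict 6, frames (8 9 5)
1: miss, evict 8, frames (9 5 1)
8: miss, evict 9, frames (5 1 8)
2: miss, evict 5, frames (1 8 2)
6: miss, evict 1, frames (8 2 6)
Page faults: 11.

11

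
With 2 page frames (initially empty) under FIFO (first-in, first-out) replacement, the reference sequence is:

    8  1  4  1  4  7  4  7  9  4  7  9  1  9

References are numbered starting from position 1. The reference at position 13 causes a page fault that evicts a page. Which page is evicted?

7

pos 1: 8 → fault, frames (8)
pos 2: 1 → fault, frames (8 1)
pos 3: 4 → fault, evict 8, frames (1 4)
pos 4: 1 → hit
pos 5: 4 → hit
pos 6: 7 → fault, evict 1, frames (4 7)
pos 7: 4 → hit
pos 8: 7 → hit
pos 9: 9 → fault, evict 4, frames (7 9)
pos 10: 4 → fault, evict 7, frames (9 4)
pos 11: 7 → fault, evict 9, frames (4 7)
pos 12: 9 → fault, evict 4, frames (7 9)
pos 13: 1 → fault, evict 7, frames (9 1)
At position 13, page 7 is evicted.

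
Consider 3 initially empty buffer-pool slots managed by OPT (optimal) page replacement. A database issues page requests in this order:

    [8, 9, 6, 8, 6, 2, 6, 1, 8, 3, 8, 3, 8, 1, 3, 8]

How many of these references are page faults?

6

8: fault, frames {8}
9: fault, frames {8,9}
6: fault, frames {8,9,6}
8: hit
6: hit
2: fault, evict 9, frames {8,6,2}
6: hit
1: fault, evict 2, frames {8,6,1}
8: hit
3: fault, evict 6, frames {8,1,3}
8: hit
3: hit
8: hit
1: hit
3: hit
8: hit
Page faults: 6.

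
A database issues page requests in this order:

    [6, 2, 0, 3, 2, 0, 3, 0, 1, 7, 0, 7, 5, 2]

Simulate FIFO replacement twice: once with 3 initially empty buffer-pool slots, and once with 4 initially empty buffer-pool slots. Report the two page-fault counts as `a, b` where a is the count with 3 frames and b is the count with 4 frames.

3 frames: F F F F . . . . F F F . F F → 9 faults.
4 frames: F F F F . . . . F F . . F F → 8 faults.
8 < 9: adding a frame reduced faults, as is typical.

9, 8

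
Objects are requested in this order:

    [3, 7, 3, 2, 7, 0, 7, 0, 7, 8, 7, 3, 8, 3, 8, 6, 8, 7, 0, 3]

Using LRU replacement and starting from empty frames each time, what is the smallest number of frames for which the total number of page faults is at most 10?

f=1: 20 faults
f=2: 12 faults
f=3: 10 faults
f=4: 9 faults
f=5: 6 faults
f=6: 6 faults
Smallest f with faults ≤ 10 is 3.

3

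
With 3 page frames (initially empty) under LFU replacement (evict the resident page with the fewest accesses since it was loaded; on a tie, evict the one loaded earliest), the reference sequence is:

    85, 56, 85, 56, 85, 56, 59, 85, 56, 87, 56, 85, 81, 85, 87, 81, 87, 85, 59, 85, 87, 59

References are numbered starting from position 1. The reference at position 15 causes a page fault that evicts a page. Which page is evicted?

pos 1: 85 → miss, frames [85]
pos 2: 56 → miss, frames [85, 56]
pos 3: 85 → hit
pos 4: 56 → hit
pos 5: 85 → hit
pos 6: 56 → hit
pos 7: 59 → miss, frames [85, 56, 59]
pos 8: 85 → hit
pos 9: 56 → hit
pos 10: 87 → miss, evict 59, frames [85, 56, 87]
pos 11: 56 → hit
pos 12: 85 → hit
pos 13: 81 → miss, evict 87, frames [85, 56, 81]
pos 14: 85 → hit
pos 15: 87 → miss, evict 81, frames [85, 56, 87]
At position 15, page 81 is evicted.

81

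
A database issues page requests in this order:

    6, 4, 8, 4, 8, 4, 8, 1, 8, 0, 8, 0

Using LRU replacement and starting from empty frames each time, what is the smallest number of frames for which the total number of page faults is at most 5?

f=1: 12 faults
f=2: 5 faults
f=3: 5 faults
f=4: 5 faults
f=5: 5 faults
Smallest f with faults ≤ 5 is 2.

2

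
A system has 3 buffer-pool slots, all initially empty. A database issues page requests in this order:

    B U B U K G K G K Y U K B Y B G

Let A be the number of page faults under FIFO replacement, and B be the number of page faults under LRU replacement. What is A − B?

Under FIFO: F F . . F F . . . F F F F F . F → 10 faults.
Under LRU: F F . . F F . . . F F . F F . F → 9 faults.
A − B = 10 − 9 = 1.

1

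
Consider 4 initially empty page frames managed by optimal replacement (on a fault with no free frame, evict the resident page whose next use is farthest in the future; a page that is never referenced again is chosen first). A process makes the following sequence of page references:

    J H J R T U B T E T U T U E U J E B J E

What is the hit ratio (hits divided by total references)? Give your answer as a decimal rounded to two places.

J -> fault, frames {J}
H -> fault, frames {J,H}
J -> hit
R -> fault, frames {J,H,R}
T -> fault, frames {J,H,R,T}
U -> fault, evict R, frames {J,H,T,U}
B -> fault, evict H, frames {J,T,U,B}
T -> hit
E -> fault, evict B, frames {J,T,U,E}
T -> hit
U -> hit
T -> hit
U -> hit
E -> hit
U -> hit
J -> hit
E -> hit
B -> fault, evict U, frames {J,T,E,B}
J -> hit
E -> hit
Hits: 12 of 20 references → 12/20 = 0.6000.

0.60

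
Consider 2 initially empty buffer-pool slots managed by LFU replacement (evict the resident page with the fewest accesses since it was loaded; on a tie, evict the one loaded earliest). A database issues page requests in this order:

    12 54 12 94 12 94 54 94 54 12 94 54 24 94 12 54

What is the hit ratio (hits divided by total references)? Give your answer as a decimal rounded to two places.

0.31

12 → miss, frames [12]
54 → miss, frames [12, 54]
12 → hit
94 → miss, evict 54, frames [12, 94]
12 → hit
94 → hit
54 → miss, evict 94, frames [12, 54]
94 → miss, evict 54, frames [12, 94]
54 → miss, evict 94, frames [12, 54]
12 → hit
94 → miss, evict 54, frames [12, 94]
54 → miss, evict 94, frames [12, 54]
24 → miss, evict 54, frames [12, 24]
94 → miss, evict 24, frames [12, 94]
12 → hit
54 → miss, evict 94, frames [12, 54]
Hits: 5 of 16 references → 5/16 = 0.3125.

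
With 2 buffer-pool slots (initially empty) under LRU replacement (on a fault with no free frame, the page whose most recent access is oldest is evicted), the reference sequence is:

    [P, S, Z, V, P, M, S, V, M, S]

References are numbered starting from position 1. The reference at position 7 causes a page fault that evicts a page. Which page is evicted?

pos 1: P → miss, frames {P}
pos 2: S → miss, frames {P,S}
pos 3: Z → miss, evict P, frames {S,Z}
pos 4: V → miss, evict S, frames {Z,V}
pos 5: P → miss, evict Z, frames {V,P}
pos 6: M → miss, evict V, frames {P,M}
pos 7: S → miss, evict P, frames {M,S}
At position 7, page P is evicted.

P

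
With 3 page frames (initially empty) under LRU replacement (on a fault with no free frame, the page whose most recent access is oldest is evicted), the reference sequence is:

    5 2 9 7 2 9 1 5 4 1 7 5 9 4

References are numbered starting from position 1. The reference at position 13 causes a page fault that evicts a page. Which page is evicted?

1

pos 1: 5 -> miss, frames [5]
pos 2: 2 -> miss, frames [5, 2]
pos 3: 9 -> miss, frames [5, 2, 9]
pos 4: 7 -> miss, evict 5, frames [2, 9, 7]
pos 5: 2 -> hit
pos 6: 9 -> hit
pos 7: 1 -> miss, evict 7, frames [2, 9, 1]
pos 8: 5 -> miss, evict 2, frames [9, 1, 5]
pos 9: 4 -> miss, evict 9, frames [1, 5, 4]
pos 10: 1 -> hit
pos 11: 7 -> miss, evict 5, frames [4, 1, 7]
pos 12: 5 -> miss, evict 4, frames [1, 7, 5]
pos 13: 9 -> miss, evict 1, frames [7, 5, 9]
At position 13, page 1 is evicted.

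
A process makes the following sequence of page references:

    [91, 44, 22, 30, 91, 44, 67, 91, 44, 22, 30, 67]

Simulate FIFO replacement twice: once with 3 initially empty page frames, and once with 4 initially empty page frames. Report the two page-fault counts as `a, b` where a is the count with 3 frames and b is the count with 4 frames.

3 frames: F F F F F F F . . F F . → 9 faults.
4 frames: F F F F . . F F F F F F → 10 faults.
10 > 9: adding a frame increased faults — Belady's anomaly.

9, 10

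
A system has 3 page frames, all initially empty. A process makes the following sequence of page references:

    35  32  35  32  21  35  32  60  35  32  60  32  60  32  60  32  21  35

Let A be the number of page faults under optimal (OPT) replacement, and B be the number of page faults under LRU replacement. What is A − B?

-1

Under OPT: F F . . F . . F . . . . . . . . F . → 5 faults.
Under LRU: F F . . F . . F . . . . . . . . F F → 6 faults.
A − B = 5 − 6 = -1.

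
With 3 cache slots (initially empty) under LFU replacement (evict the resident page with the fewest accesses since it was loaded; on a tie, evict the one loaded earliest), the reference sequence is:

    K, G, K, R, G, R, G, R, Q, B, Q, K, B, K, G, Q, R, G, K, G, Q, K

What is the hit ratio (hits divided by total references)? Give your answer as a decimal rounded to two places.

K -> miss, frames {K}
G -> miss, frames {K,G}
K -> hit
R -> miss, frames {K,G,R}
G -> hit
R -> hit
G -> hit
R -> hit
Q -> miss, evict K, frames {G,R,Q}
B -> miss, evict Q, frames {G,R,B}
Q -> miss, evict B, frames {G,R,Q}
K -> miss, evict Q, frames {G,R,K}
B -> miss, evict K, frames {G,R,B}
K -> miss, evict B, frames {G,R,K}
G -> hit
Q -> miss, evict K, frames {G,R,Q}
R -> hit
G -> hit
K -> miss, evict Q, frames {G,R,K}
G -> hit
Q -> miss, evict K, frames {G,R,Q}
K -> miss, evict Q, frames {G,R,K}
Hits: 9 of 22 references → 9/22 = 0.4091.

0.41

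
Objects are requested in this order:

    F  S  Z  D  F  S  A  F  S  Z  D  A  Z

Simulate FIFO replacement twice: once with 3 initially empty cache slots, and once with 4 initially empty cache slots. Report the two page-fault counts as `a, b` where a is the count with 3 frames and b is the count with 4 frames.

9, 10

3 frames: F F F F F F F . . F F . . → 9 faults.
4 frames: F F F F . . F F F F F F . → 10 faults.
10 > 9: adding a frame increased faults — Belady's anomaly.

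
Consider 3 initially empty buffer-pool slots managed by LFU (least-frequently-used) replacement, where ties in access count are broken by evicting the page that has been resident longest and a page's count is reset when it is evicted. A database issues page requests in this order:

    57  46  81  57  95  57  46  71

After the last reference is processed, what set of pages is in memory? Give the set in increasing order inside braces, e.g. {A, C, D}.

{46, 57, 71}

57 → miss, frames [57]
46 → miss, frames [57, 46]
81 → miss, frames [57, 46, 81]
57 → hit
95 → miss, evict 46, frames [57, 81, 95]
57 → hit
46 → miss, evict 81, frames [57, 95, 46]
71 → miss, evict 95, frames [57, 46, 71]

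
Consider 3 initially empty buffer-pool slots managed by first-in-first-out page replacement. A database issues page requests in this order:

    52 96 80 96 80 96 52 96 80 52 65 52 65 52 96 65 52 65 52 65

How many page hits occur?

14

52 -> fault, frames [52]
96 -> fault, frames [52, 96]
80 -> fault, frames [52, 96, 80]
96 -> hit
80 -> hit
96 -> hit
52 -> hit
96 -> hit
80 -> hit
52 -> hit
65 -> fault, evict 52, frames [96, 80, 65]
52 -> fault, evict 96, frames [80, 65, 52]
65 -> hit
52 -> hit
96 -> fault, evict 80, frames [65, 52, 96]
65 -> hit
52 -> hit
65 -> hit
52 -> hit
65 -> hit
Hits: 14.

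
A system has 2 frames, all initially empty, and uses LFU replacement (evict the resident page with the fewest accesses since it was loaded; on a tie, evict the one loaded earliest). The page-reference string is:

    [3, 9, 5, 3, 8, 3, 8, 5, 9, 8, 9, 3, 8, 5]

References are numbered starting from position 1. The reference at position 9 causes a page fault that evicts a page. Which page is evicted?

5

pos 1: 3 -> fault, frames (3)
pos 2: 9 -> fault, frames (3 9)
pos 3: 5 -> fault, evict 3, frames (9 5)
pos 4: 3 -> fault, evict 9, frames (5 3)
pos 5: 8 -> fault, evict 5, frames (3 8)
pos 6: 3 -> hit
pos 7: 8 -> hit
pos 8: 5 -> fault, evict 3, frames (8 5)
pos 9: 9 -> fault, evict 5, frames (8 9)
At position 9, page 5 is evicted.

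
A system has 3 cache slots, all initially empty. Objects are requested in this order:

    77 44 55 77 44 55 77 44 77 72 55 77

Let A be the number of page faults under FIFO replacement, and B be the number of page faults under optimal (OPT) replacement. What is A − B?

Under FIFO: F F F . . . . . . F . F → 5 faults.
Under OPT: F F F . . . . . . F . . → 4 faults.
A − B = 5 − 4 = 1.

1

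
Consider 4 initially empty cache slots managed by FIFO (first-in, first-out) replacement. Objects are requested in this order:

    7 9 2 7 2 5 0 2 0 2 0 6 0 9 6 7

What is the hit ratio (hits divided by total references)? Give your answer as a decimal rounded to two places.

7 -> fault, frames {7}
9 -> fault, frames {7,9}
2 -> fault, frames {7,9,2}
7 -> hit
2 -> hit
5 -> fault, frames {7,9,2,5}
0 -> fault, evict 7, frames {9,2,5,0}
2 -> hit
0 -> hit
2 -> hit
0 -> hit
6 -> fault, evict 9, frames {2,5,0,6}
0 -> hit
9 -> fault, evict 2, frames {5,0,6,9}
6 -> hit
7 -> fault, evict 5, frames {0,6,9,7}
Hits: 8 of 16 references → 8/16 = 0.5000.

0.50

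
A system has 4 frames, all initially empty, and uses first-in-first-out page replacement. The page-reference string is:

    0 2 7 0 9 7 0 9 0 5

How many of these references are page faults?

0 → miss, frames {0}
2 → miss, frames {0,2}
7 → miss, frames {0,2,7}
0 → hit
9 → miss, frames {0,2,7,9}
7 → hit
0 → hit
9 → hit
0 → hit
5 → miss, evict 0, frames {2,7,9,5}
Page faults: 5.

5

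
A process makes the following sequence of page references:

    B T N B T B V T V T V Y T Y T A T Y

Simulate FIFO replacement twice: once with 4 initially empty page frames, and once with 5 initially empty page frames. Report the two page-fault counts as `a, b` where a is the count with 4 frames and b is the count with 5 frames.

4 frames: F F F . . . F . . . . F . . . F F . → 7 faults.
5 frames: F F F . . . F . . . . F . . . F . . → 6 faults.
6 < 7: adding a frame reduced faults, as is typical.

7, 6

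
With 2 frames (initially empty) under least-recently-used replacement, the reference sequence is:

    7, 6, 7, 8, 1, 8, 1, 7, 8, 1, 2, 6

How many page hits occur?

3

7 → fault, frames (7)
6 → fault, frames (7 6)
7 → hit
8 → fault, evict 6, frames (7 8)
1 → fault, evict 7, frames (8 1)
8 → hit
1 → hit
7 → fault, evict 8, frames (1 7)
8 → fault, evict 1, frames (7 8)
1 → fault, evict 7, frames (8 1)
2 → fault, evict 8, frames (1 2)
6 → fault, evict 1, frames (2 6)
Hits: 3.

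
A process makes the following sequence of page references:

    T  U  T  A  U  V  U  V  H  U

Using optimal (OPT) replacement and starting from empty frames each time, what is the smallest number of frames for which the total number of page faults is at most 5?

f=1: 10 faults
f=2: 5 faults
f=3: 5 faults
f=4: 5 faults
f=5: 5 faults
Smallest f with faults ≤ 5 is 2.

2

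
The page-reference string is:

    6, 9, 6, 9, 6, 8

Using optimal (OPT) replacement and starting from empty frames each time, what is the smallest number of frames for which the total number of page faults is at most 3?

2

f=1: 6 faults
f=2: 3 faults
f=3: 3 faults
Smallest f with faults ≤ 3 is 2.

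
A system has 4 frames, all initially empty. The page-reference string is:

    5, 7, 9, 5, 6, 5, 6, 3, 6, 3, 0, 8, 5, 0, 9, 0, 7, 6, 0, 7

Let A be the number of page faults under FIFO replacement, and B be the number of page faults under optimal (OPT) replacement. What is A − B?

3

Under FIFO: F F F . F . . F . . F F F . F . F F F . → 12 faults.
Under OPT: F F F . F . . F . . F F . . . . F F . . → 9 faults.
A − B = 12 − 9 = 3.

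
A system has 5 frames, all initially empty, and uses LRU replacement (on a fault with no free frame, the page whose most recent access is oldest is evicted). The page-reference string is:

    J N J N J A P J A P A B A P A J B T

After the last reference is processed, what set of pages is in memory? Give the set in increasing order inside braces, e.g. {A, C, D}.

{A, B, J, P, T}

J: miss, frames [J]
N: miss, frames [J, N]
J: hit
N: hit
J: hit
A: miss, frames [N, J, A]
P: miss, frames [N, J, A, P]
J: hit
A: hit
P: hit
A: hit
B: miss, frames [N, J, P, A, B]
A: hit
P: hit
A: hit
J: hit
B: hit
T: miss, evict N, frames [P, A, J, B, T]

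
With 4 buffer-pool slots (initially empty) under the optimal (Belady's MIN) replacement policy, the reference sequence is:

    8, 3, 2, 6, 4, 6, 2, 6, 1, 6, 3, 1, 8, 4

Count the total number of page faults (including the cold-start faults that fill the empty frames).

8 → fault, frames (8)
3 → fault, frames (8 3)
2 → fault, frames (8 3 2)
6 → fault, frames (8 3 2 6)
4 → fault, evict 8, frames (3 2 6 4)
6 → hit
2 → hit
6 → hit
1 → fault, evict 2, frames (3 6 4 1)
6 → hit
3 → hit
1 → hit
8 → fault, evict 1, frames (3 6 4 8)
4 → hit
Page faults: 7.

7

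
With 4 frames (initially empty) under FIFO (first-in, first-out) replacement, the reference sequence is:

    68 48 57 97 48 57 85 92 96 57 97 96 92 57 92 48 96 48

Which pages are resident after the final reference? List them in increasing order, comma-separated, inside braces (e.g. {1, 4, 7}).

{48, 57, 96, 97}

68 -> fault, frames (68)
48 -> fault, frames (68 48)
57 -> fault, frames (68 48 57)
97 -> fault, frames (68 48 57 97)
48 -> hit
57 -> hit
85 -> fault, evict 68, frames (48 57 97 85)
92 -> fault, evict 48, frames (57 97 85 92)
96 -> fault, evict 57, frames (97 85 92 96)
57 -> fault, evict 97, frames (85 92 96 57)
97 -> fault, evict 85, frames (92 96 57 97)
96 -> hit
92 -> hit
57 -> hit
92 -> hit
48 -> fault, evict 92, frames (96 57 97 48)
96 -> hit
48 -> hit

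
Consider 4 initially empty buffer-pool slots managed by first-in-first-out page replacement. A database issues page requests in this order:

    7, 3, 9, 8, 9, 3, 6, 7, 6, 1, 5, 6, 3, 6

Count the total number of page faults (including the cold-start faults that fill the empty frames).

7 → fault, frames [7]
3 → fault, frames [7, 3]
9 → fault, frames [7, 3, 9]
8 → fault, frames [7, 3, 9, 8]
9 → hit
3 → hit
6 → fault, evict 7, frames [3, 9, 8, 6]
7 → fault, evict 3, frames [9, 8, 6, 7]
6 → hit
1 → fault, evict 9, frames [8, 6, 7, 1]
5 → fault, evict 8, frames [6, 7, 1, 5]
6 → hit
3 → fault, evict 6, frames [7, 1, 5, 3]
6 → fault, evict 7, frames [1, 5, 3, 6]
Page faults: 10.

10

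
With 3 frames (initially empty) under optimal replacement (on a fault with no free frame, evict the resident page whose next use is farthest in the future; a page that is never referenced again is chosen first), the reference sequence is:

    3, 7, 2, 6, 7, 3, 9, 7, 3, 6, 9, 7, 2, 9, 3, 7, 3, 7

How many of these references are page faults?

3: miss, frames (3)
7: miss, frames (3 7)
2: miss, frames (3 7 2)
6: miss, evict 2, frames (3 7 6)
7: hit
3: hit
9: miss, evict 6, frames (3 7 9)
7: hit
3: hit
6: miss, evict 3, frames (7 9 6)
9: hit
7: hit
2: miss, evict 6, frames (7 9 2)
9: hit
3: miss, evict 2, frames (7 9 3)
7: hit
3: hit
7: hit
Page faults: 8.

8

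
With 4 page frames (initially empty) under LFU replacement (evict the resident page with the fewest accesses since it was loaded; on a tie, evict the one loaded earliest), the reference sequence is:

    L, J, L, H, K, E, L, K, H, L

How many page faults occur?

L → fault, frames [L]
J → fault, frames [L, J]
L → hit
H → fault, frames [L, J, H]
K → fault, frames [L, J, H, K]
E → fault, evict J, frames [L, H, K, E]
L → hit
K → hit
H → hit
L → hit
Page faults: 5.

5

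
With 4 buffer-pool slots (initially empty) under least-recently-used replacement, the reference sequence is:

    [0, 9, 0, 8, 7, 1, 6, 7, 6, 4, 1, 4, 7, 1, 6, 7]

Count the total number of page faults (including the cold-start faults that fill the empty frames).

7

0 -> fault, frames {0}
9 -> fault, frames {0,9}
0 -> hit
8 -> fault, frames {9,0,8}
7 -> fault, frames {9,0,8,7}
1 -> fault, evict 9, frames {0,8,7,1}
6 -> fault, evict 0, frames {8,7,1,6}
7 -> hit
6 -> hit
4 -> fault, evict 8, frames {1,7,6,4}
1 -> hit
4 -> hit
7 -> hit
1 -> hit
6 -> hit
7 -> hit
Page faults: 7.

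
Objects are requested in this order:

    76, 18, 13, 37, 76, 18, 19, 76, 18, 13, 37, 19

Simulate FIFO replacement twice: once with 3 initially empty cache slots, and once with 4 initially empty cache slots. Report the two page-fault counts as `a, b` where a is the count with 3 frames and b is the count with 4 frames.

9, 10

3 frames: F F F F F F F . . F F . → 9 faults.
4 frames: F F F F . . F F F F F F → 10 faults.
10 > 9: adding a frame increased faults — Belady's anomaly.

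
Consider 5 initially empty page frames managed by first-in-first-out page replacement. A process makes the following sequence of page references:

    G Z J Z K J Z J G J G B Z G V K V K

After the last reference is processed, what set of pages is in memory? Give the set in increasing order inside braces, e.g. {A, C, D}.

G: miss, frames [G]
Z: miss, frames [G, Z]
J: miss, frames [G, Z, J]
Z: hit
K: miss, frames [G, Z, J, K]
J: hit
Z: hit
J: hit
G: hit
J: hit
G: hit
B: miss, frames [G, Z, J, K, B]
Z: hit
G: hit
V: miss, evict G, frames [Z, J, K, B, V]
K: hit
V: hit
K: hit

{B, J, K, V, Z}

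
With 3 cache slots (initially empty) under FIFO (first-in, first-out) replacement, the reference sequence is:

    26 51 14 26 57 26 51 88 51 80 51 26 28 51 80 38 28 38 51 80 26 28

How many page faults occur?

26 -> fault, frames [26]
51 -> fault, frames [26, 51]
14 -> fault, frames [26, 51, 14]
26 -> hit
57 -> fault, evict 26, frames [51, 14, 57]
26 -> fault, evict 51, frames [14, 57, 26]
51 -> fault, evict 14, frames [57, 26, 51]
88 -> fault, evict 57, frames [26, 51, 88]
51 -> hit
80 -> fault, evict 26, frames [51, 88, 80]
51 -> hit
26 -> fault, evict 51, frames [88, 80, 26]
28 -> fault, evict 88, frames [80, 26, 28]
51 -> fault, evict 80, frames [26, 28, 51]
80 -> fault, evict 26, frames [28, 51, 80]
38 -> fault, evict 28, frames [51, 80, 38]
28 -> fault, evict 51, frames [80, 38, 28]
38 -> hit
51 -> fault, evict 80, frames [38, 28, 51]
80 -> fault, evict 38, frames [28, 51, 80]
26 -> fault, evict 28, frames [51, 80, 26]
28 -> fault, evict 51, frames [80, 26, 28]
Page faults: 18.

18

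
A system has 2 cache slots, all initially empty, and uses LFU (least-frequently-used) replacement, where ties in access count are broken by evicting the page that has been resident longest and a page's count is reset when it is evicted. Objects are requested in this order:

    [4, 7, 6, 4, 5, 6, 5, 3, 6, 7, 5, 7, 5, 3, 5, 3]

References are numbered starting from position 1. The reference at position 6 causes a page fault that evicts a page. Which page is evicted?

4

pos 1: 4: fault, frames {4}
pos 2: 7: fault, frames {4,7}
pos 3: 6: fault, evict 4, frames {7,6}
pos 4: 4: fault, evict 7, frames {6,4}
pos 5: 5: fault, evict 6, frames {4,5}
pos 6: 6: fault, evict 4, frames {5,6}
At position 6, page 4 is evicted.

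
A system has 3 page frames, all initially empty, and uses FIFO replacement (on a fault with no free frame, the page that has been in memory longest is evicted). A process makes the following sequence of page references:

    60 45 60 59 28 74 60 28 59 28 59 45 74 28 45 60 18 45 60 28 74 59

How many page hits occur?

60: miss, frames [60]
45: miss, frames [60, 45]
60: hit
59: miss, frames [60, 45, 59]
28: miss, evict 60, frames [45, 59, 28]
74: miss, evict 45, frames [59, 28, 74]
60: miss, evict 59, frames [28, 74, 60]
28: hit
59: miss, evict 28, frames [74, 60, 59]
28: miss, evict 74, frames [60, 59, 28]
59: hit
45: miss, evict 60, frames [59, 28, 45]
74: miss, evict 59, frames [28, 45, 74]
28: hit
45: hit
60: miss, evict 28, frames [45, 74, 60]
18: miss, evict 45, frames [74, 60, 18]
45: miss, evict 74, frames [60, 18, 45]
60: hit
28: miss, evict 60, frames [18, 45, 28]
74: miss, evict 18, frames [45, 28, 74]
59: miss, evict 45, frames [28, 74, 59]
Hits: 6.

6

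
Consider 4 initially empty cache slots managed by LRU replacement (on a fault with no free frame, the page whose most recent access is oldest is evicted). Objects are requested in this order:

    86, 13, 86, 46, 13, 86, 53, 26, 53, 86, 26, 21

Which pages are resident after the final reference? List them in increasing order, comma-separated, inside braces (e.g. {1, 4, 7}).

86: miss, frames {86}
13: miss, frames {86,13}
86: hit
46: miss, frames {13,86,46}
13: hit
86: hit
53: miss, frames {46,13,86,53}
26: miss, evict 46, frames {13,86,53,26}
53: hit
86: hit
26: hit
21: miss, evict 13, frames {53,86,26,21}

{21, 26, 53, 86}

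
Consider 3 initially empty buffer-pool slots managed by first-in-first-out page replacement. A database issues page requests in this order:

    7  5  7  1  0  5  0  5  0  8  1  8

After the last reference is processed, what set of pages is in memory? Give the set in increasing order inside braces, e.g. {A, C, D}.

{0, 1, 8}

7: fault, frames [7]
5: fault, frames [7, 5]
7: hit
1: fault, frames [7, 5, 1]
0: fault, evict 7, frames [5, 1, 0]
5: hit
0: hit
5: hit
0: hit
8: fault, evict 5, frames [1, 0, 8]
1: hit
8: hit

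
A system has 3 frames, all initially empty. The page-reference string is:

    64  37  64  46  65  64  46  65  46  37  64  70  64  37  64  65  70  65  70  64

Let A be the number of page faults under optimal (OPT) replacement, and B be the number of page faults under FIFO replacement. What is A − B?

-2

Under OPT: F F . F F . . . . F . F . . . F . . . . → 7 faults.
Under FIFO: F F . F F F . . . F . F . . . F . . . F → 9 faults.
A − B = 7 − 9 = -2.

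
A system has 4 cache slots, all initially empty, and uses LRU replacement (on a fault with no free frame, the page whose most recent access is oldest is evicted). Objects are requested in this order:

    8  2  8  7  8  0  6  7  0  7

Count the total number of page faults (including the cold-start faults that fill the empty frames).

8 -> fault, frames {8}
2 -> fault, frames {8,2}
8 -> hit
7 -> fault, frames {2,8,7}
8 -> hit
0 -> fault, frames {2,7,8,0}
6 -> fault, evict 2, frames {7,8,0,6}
7 -> hit
0 -> hit
7 -> hit
Page faults: 5.

5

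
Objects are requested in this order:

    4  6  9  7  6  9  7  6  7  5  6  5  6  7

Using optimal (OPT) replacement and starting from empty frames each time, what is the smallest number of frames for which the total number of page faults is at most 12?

2

f=1: 14 faults
f=2: 8 faults
f=3: 5 faults
f=4: 5 faults
f=5: 5 faults
Smallest f with faults ≤ 12 is 2.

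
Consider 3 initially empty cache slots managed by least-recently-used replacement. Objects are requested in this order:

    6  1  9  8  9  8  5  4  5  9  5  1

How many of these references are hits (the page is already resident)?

4

6: miss, frames [6]
1: miss, frames [6, 1]
9: miss, frames [6, 1, 9]
8: miss, evict 6, frames [1, 9, 8]
9: hit
8: hit
5: miss, evict 1, frames [9, 8, 5]
4: miss, evict 9, frames [8, 5, 4]
5: hit
9: miss, evict 8, frames [4, 5, 9]
5: hit
1: miss, evict 4, frames [9, 5, 1]
Hits: 4.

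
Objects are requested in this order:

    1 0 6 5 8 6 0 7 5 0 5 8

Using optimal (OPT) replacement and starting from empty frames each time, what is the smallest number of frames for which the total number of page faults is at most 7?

3

f=1: 12 faults
f=2: 9 faults
f=3: 7 faults
f=4: 6 faults
f=5: 6 faults
f=6: 6 faults
Smallest f with faults ≤ 7 is 3.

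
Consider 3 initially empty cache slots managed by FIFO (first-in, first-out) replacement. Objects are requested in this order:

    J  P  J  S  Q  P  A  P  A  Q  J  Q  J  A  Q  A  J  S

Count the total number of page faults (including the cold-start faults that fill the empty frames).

J -> fault, frames [J]
P -> fault, frames [J, P]
J -> hit
S -> fault, frames [J, P, S]
Q -> fault, evict J, frames [P, S, Q]
P -> hit
A -> fault, evict P, frames [S, Q, A]
P -> fault, evict S, frames [Q, A, P]
A -> hit
Q -> hit
J -> fault, evict Q, frames [A, P, J]
Q -> fault, evict A, frames [P, J, Q]
J -> hit
A -> fault, evict P, frames [J, Q, A]
Q -> hit
A -> hit
J -> hit
S -> fault, evict J, frames [Q, A, S]
Page faults: 10.

10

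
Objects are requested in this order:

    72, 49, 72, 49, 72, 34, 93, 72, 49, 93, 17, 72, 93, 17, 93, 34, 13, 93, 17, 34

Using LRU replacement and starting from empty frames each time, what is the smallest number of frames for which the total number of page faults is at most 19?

f=1: 20 faults
f=2: 16 faults
f=3: 11 faults
f=4: 7 faults
f=5: 6 faults
f=6: 6 faults
Smallest f with faults ≤ 19 is 2.

2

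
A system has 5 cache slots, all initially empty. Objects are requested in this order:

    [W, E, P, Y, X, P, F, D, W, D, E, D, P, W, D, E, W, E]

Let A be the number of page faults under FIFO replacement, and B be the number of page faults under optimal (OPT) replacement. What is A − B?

3

Under FIFO: F F F F F . F F F . F . F . . . . . → 10 faults.
Under OPT: F F F F F . F F . . . . . . . . . . → 7 faults.
A − B = 10 − 7 = 3.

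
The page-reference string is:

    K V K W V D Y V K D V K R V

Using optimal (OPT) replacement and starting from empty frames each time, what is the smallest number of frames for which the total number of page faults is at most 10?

2

f=1: 14 faults
f=2: 9 faults
f=3: 7 faults
f=4: 6 faults
f=5: 6 faults
f=6: 6 faults
Smallest f with faults ≤ 10 is 2.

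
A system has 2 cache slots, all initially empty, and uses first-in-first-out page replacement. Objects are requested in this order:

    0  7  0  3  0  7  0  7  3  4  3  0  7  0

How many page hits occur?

5

0 -> fault, frames [0]
7 -> fault, frames [0, 7]
0 -> hit
3 -> fault, evict 0, frames [7, 3]
0 -> fault, evict 7, frames [3, 0]
7 -> fault, evict 3, frames [0, 7]
0 -> hit
7 -> hit
3 -> fault, evict 0, frames [7, 3]
4 -> fault, evict 7, frames [3, 4]
3 -> hit
0 -> fault, evict 3, frames [4, 0]
7 -> fault, evict 4, frames [0, 7]
0 -> hit
Hits: 5.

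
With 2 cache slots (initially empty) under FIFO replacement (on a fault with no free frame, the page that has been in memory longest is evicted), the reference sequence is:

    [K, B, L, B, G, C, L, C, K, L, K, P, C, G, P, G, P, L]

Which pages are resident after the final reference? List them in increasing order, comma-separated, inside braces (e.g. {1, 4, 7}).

{L, P}

K: miss, frames {K}
B: miss, frames {K,B}
L: miss, evict K, frames {B,L}
B: hit
G: miss, evict B, frames {L,G}
C: miss, evict L, frames {G,C}
L: miss, evict G, frames {C,L}
C: hit
K: miss, evict C, frames {L,K}
L: hit
K: hit
P: miss, evict L, frames {K,P}
C: miss, evict K, frames {P,C}
G: miss, evict P, frames {C,G}
P: miss, evict C, frames {G,P}
G: hit
P: hit
L: miss, evict G, frames {P,L}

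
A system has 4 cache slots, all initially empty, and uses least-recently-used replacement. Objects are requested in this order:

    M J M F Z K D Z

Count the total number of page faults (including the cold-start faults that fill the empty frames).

6

M -> fault, frames [M]
J -> fault, frames [M, J]
M -> hit
F -> fault, frames [J, M, F]
Z -> fault, frames [J, M, F, Z]
K -> fault, evict J, frames [M, F, Z, K]
D -> fault, evict M, frames [F, Z, K, D]
Z -> hit
Page faults: 6.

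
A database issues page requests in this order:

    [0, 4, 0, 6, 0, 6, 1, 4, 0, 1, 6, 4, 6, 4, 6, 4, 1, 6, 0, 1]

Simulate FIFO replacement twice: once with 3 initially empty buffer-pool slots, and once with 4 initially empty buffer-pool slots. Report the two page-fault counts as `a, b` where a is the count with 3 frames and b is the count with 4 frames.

9, 4

3 frames: F F . F . . F . F . . F F . . . F . F . → 9 faults.
4 frames: F F . F . . F . . . . . . . . . . . . . → 4 faults.
4 < 9: adding a frame reduced faults, as is typical.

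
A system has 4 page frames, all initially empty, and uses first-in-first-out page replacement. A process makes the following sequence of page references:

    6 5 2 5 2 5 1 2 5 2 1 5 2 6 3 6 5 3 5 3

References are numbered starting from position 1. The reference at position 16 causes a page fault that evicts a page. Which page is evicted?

pos 1: 6 -> fault, frames [6]
pos 2: 5 -> fault, frames [6, 5]
pos 3: 2 -> fault, frames [6, 5, 2]
pos 4: 5 -> hit
pos 5: 2 -> hit
pos 6: 5 -> hit
pos 7: 1 -> fault, frames [6, 5, 2, 1]
pos 8: 2 -> hit
pos 9: 5 -> hit
pos 10: 2 -> hit
pos 11: 1 -> hit
pos 12: 5 -> hit
pos 13: 2 -> hit
pos 14: 6 -> hit
pos 15: 3 -> fault, evict 6, frames [5, 2, 1, 3]
pos 16: 6 -> fault, evict 5, frames [2, 1, 3, 6]
At position 16, page 5 is evicted.

5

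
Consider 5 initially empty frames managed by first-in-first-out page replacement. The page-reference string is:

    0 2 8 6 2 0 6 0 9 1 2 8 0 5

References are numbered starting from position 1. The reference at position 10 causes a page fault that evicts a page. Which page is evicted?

pos 1: 0 -> fault, frames (0)
pos 2: 2 -> fault, frames (0 2)
pos 3: 8 -> fault, frames (0 2 8)
pos 4: 6 -> fault, frames (0 2 8 6)
pos 5: 2 -> hit
pos 6: 0 -> hit
pos 7: 6 -> hit
pos 8: 0 -> hit
pos 9: 9 -> fault, frames (0 2 8 6 9)
pos 10: 1 -> fault, evict 0, frames (2 8 6 9 1)
At position 10, page 0 is evicted.

0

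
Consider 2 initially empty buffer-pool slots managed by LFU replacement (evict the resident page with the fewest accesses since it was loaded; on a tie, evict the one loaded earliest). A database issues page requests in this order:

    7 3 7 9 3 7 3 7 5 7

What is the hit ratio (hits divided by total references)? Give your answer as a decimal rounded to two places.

0.50

7 -> fault, frames [7]
3 -> fault, frames [7, 3]
7 -> hit
9 -> fault, evict 3, frames [7, 9]
3 -> fault, evict 9, frames [7, 3]
7 -> hit
3 -> hit
7 -> hit
5 -> fault, evict 3, frames [7, 5]
7 -> hit
Hits: 5 of 10 references → 5/10 = 0.5000.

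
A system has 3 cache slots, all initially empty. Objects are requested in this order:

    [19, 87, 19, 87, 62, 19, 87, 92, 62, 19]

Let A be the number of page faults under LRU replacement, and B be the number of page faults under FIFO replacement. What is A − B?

Under LRU: F F . . F . . F F F → 6 faults.
Under FIFO: F F . . F . . F . F → 5 faults.
A − B = 6 − 5 = 1.

1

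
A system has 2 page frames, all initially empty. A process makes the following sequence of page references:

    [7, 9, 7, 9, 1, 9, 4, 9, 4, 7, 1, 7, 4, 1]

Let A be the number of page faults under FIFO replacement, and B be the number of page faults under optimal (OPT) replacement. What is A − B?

1

Under FIFO: F F . . F . F F . F F . F . → 8 faults.
Under OPT: F F . . F . F . . F F . F . → 7 faults.
A − B = 8 − 7 = 1.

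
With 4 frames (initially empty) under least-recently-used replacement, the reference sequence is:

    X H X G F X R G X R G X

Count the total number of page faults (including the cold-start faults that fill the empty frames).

5

X → fault, frames {X}
H → fault, frames {X,H}
X → hit
G → fault, frames {H,X,G}
F → fault, frames {H,X,G,F}
X → hit
R → fault, evict H, frames {G,F,X,R}
G → hit
X → hit
R → hit
G → hit
X → hit
Page faults: 5.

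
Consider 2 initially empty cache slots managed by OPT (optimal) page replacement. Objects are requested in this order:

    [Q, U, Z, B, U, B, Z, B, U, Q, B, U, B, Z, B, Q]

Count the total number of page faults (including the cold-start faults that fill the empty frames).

10

Q → miss, frames [Q]
U → miss, frames [Q, U]
Z → miss, evict Q, frames [U, Z]
B → miss, evict Z, frames [U, B]
U → hit
B → hit
Z → miss, evict U, frames [B, Z]
B → hit
U → miss, evict Z, frames [B, U]
Q → miss, evict U, frames [B, Q]
B → hit
U → miss, evict Q, frames [B, U]
B → hit
Z → miss, evict U, frames [B, Z]
B → hit
Q → miss, evict Z, frames [B, Q]
Page faults: 10.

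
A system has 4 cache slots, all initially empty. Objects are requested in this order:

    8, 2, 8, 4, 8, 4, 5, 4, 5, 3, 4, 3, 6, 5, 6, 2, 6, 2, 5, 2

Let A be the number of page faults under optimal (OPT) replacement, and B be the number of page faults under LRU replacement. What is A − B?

Under OPT: F F . F . . F . . F . . F . . . . . . . → 6 faults.
Under LRU: F F . F . . F . . F . . F . . F . . . . → 7 faults.
A − B = 6 − 7 = -1.

-1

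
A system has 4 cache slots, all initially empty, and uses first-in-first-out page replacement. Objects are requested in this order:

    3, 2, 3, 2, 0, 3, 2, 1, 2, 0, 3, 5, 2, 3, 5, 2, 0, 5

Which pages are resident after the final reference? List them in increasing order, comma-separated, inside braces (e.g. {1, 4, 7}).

3 -> miss, frames (3)
2 -> miss, frames (3 2)
3 -> hit
2 -> hit
0 -> miss, frames (3 2 0)
3 -> hit
2 -> hit
1 -> miss, frames (3 2 0 1)
2 -> hit
0 -> hit
3 -> hit
5 -> miss, evict 3, frames (2 0 1 5)
2 -> hit
3 -> miss, evict 2, frames (0 1 5 3)
5 -> hit
2 -> miss, evict 0, frames (1 5 3 2)
0 -> miss, evict 1, frames (5 3 2 0)
5 -> hit

{0, 2, 3, 5}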